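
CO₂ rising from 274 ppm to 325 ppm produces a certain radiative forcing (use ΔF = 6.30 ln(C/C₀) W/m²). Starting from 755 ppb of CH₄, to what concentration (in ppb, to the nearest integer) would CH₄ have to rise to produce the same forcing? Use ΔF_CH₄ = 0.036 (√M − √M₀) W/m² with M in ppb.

CO₂ forcing: 6.30 × ln(325/274) = 6.30 × 0.170697 = 1.07539 W/m².
Set 0.036(√M − √755) = 1.07539: √M = 1.07539/0.036 + √755 = 29.8719 + 27.4773 = 57.3492.
M = (57.3492)² = 3288.93 ppb.

M ≈ 3289 ppb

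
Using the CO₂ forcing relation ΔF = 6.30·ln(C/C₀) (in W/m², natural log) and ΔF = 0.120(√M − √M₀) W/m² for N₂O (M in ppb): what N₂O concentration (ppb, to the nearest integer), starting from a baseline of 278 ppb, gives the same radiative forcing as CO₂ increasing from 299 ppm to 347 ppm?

CO₂ forcing: 6.30 × ln(347/299) = 6.30 × 0.148881 = 0.93795 W/m².
Set 0.120(√M − √278) = 0.93795: √M = 0.93795/0.120 + √278 = 7.8163 + 16.6733 = 24.4896.
M = (24.4896)² = 599.74 ppb.

M ≈ 600 ppb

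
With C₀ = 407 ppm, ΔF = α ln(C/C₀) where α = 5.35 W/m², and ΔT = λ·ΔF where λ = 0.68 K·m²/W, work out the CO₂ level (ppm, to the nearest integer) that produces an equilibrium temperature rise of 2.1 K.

C ≈ 725 ppm

Required forcing: ΔF = ΔT/λ = 2.1/0.68 = 3.0882 W/m².
Then ln(C/407) = ΔF/5.35 = 3.0882/5.35 = 0.57723.
So C = 407 × e^0.57723 = 407 × 1.78110 = 724.91 ppm.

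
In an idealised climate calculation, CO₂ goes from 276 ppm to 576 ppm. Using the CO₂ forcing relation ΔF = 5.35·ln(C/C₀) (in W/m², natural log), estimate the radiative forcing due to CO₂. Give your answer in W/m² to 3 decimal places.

CO₂: 5.35 × ln(576/276) = 5.35 × ln(2.08696) = 5.35 × 0.73571 = 3.9360 W/m².

ΔF = 3.936 W/m²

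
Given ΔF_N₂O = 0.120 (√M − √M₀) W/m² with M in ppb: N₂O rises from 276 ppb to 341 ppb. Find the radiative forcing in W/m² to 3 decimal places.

ΔF = 0.222 W/m²

N₂O: 0.120 × (√341 − √276) = 0.120 × (18.4662 − 16.6132) = 0.120 × 1.8530 = 0.2224 W/m².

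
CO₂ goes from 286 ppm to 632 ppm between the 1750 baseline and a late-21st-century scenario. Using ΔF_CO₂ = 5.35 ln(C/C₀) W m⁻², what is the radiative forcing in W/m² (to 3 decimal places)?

ΔF = 4.242 W/m²

CO₂ absorption bands are partially saturated, so forcing scales with the logarithm of the concentration ratio.
CO₂: 5.35 × ln(632/286) = 5.35 × ln(2.20979) = 5.35 × 0.79290 = 4.2420 W/m².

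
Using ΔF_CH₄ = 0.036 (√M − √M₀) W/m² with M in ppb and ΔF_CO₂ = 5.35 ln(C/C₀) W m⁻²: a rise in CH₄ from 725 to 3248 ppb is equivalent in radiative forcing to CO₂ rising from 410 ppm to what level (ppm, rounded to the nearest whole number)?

C ≈ 502 ppm

CH₄ forcing: 0.036 × (√3248 − √725) = 0.036 × (56.9912 − 26.9258) = 0.036 × 30.0654 = 1.08235 W/m².
Set 5.35 ln(C/410) = 1.08235: ln(C/410) = 1.08235/5.35 = 0.20231, so C = 410 × e^0.20231 = 410 × 1.22423 = 501.93 ppm.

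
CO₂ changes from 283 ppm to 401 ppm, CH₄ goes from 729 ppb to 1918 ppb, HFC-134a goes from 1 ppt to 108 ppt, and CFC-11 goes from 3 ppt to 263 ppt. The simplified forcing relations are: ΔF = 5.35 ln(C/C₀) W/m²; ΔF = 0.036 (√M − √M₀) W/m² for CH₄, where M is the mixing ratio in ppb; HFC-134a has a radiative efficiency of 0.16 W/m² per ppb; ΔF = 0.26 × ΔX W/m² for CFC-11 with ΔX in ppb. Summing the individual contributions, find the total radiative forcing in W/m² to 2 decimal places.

CO₂: 5.35 × ln(401/283) = 5.35 × ln(1.41696) = 5.35 × 0.34851 = 1.8645 W/m².
CH₄: 0.036 × (√1918 − √729) = 0.036 × (43.7950 − 27.0000) = 0.036 × 16.7950 = 0.6046 W/m².
HFC-134a: Δ = 108 − 1 = 107 ppt = 0.107 ppb; ΔF = 0.16 × 0.107 = 0.0171 W/m².
CFC-11: Δ = 263 − 3 = 260 ppt = 0.260 ppb; ΔF = 0.26 × 0.260 = 0.0676 W/m².
Total ΔF = 1.8645 + 0.6046 + 0.0171 + 0.0676 = 2.5538 W/m².

ΔF = 2.55 W/m²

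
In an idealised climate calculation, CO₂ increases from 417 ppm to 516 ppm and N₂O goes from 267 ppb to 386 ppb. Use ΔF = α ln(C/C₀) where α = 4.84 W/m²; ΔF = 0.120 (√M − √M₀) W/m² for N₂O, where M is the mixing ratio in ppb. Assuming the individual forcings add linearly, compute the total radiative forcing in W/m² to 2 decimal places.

CO₂: 4.84 × ln(516/417) = 4.84 × ln(1.23741) = 4.84 × 0.21302 = 1.0310 W/m².
N₂O: 0.120 × (√386 − √267) = 0.120 × (19.6469 − 16.3401) = 0.120 × 3.3068 = 0.3968 W/m².
Total ΔF = 1.0310 + 0.3968 = 1.4278 W/m².

ΔF = 1.43 W/m²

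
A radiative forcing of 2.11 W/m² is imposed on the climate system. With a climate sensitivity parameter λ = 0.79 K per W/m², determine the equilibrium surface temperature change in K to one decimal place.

ΔT = λ ΔF = 0.79 × 2.11 = 1.6669 K.

ΔT = 1.7 K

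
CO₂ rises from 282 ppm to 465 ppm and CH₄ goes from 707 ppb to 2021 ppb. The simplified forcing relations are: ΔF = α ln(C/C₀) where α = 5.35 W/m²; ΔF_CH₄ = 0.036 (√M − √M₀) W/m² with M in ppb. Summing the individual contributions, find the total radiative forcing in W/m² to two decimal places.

CO₂: 5.35 × ln(465/282) = 5.35 × ln(1.64894) = 5.35 × 0.50013 = 2.6757 W/m².
CH₄: 0.036 × (√2021 − √707) = 0.036 × (44.9555 − 26.5895) = 0.036 × 18.3660 = 0.6612 W/m².
Total ΔF = 2.6757 + 0.6612 = 3.3369 W/m².

ΔF = 3.34 W/m²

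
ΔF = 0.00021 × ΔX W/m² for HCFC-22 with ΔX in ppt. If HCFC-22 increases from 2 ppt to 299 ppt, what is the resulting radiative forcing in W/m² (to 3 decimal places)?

HCFC-22: ΔF = 0.00021 × (299 − 2) = 0.00021 × 297 = 0.0624 W/m².

ΔF = 0.062 W/m²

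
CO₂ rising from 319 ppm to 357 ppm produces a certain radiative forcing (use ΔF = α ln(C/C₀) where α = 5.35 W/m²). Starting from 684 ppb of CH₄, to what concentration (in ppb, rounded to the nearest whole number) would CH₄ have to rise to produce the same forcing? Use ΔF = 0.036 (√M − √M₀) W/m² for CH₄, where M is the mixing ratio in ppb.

CO₂ forcing: 5.35 × ln(357/319) = 5.35 × 0.112545 = 0.60212 W/m².
Set 0.036(√M − √684) = 0.60212: √M = 0.60212/0.036 + √684 = 16.7256 + 26.1534 = 42.8790.
M = (42.8790)² = 1838.61 ppb.

M ≈ 1839 ppb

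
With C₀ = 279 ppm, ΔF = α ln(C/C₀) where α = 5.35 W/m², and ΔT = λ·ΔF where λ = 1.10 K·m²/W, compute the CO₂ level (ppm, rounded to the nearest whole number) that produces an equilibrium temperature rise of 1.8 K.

Required forcing: ΔF = ΔT/λ = 1.8/1.10 = 1.6364 W/m².
Then ln(C/279) = ΔF/5.35 = 1.6364/5.35 = 0.30587.
So C = 279 × e^0.30587 = 279 × 1.35781 = 378.83 ppm.

C ≈ 379 ppm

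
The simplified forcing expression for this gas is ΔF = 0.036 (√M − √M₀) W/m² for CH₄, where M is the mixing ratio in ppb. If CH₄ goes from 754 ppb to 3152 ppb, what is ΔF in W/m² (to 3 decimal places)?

CH₄: 0.036 × (√3152 − √754) = 0.036 × (56.1427 − 27.4591) = 0.036 × 28.6836 = 1.0326 W/m².

ΔF = 1.033 W/m²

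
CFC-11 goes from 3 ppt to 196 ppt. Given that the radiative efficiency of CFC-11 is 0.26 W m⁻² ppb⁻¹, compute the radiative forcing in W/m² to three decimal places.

ΔF = 0.050 W/m²

CFC-11: Δ = 196 − 3 = 193 ppt = 0.193 ppb; ΔF = 0.26 × 0.193 = 0.0502 W/m².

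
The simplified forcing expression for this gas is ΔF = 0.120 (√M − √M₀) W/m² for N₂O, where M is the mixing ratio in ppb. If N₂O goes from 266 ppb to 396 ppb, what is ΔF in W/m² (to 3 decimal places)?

ΔF = 0.431 W/m²

N₂O: 0.120 × (√396 − √266) = 0.120 × (19.8997 − 16.3095) = 0.120 × 3.5902 = 0.4308 W/m².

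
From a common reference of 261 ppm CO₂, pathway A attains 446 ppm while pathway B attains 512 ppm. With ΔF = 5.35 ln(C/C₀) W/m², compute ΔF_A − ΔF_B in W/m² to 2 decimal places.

ΔF_A − ΔF_B = -0.74 W/m²

ΔF_A = 5.35 ln(446/261) = 5.35 × 0.53580 = 2.8665 W/m².
ΔF_B = 5.35 ln(512/261) = 5.35 × 0.67380 = 3.6048 W/m².
Difference: 2.8665 − 3.6048 = -0.7383 W/m².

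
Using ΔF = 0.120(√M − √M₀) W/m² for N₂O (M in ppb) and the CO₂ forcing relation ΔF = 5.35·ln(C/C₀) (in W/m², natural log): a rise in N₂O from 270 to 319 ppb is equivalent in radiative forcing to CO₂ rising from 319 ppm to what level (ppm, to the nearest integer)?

C ≈ 329 ppm

N₂O forcing: 0.120 × (√319 − √270) = 0.120 × (17.8606 − 16.4317) = 0.120 × 1.4289 = 0.17147 W/m².
Set 5.35 ln(C/319) = 0.17147: ln(C/319) = 0.17147/5.35 = 0.03205, so C = 319 × e^0.03205 = 319 × 1.03257 = 329.39 ppm.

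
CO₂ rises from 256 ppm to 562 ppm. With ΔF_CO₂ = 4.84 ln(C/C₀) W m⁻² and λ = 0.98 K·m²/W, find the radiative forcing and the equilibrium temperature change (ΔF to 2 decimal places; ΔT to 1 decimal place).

CO₂: 4.84 × ln(562/256) = 4.84 × ln(2.19531) = 4.84 × 0.78632 = 3.8058 W/m².
ΔT = λ ΔF = 0.98 × 3.81 = 3.7338 K.

ΔF = 3.81 W/m²; ΔT = 3.7 K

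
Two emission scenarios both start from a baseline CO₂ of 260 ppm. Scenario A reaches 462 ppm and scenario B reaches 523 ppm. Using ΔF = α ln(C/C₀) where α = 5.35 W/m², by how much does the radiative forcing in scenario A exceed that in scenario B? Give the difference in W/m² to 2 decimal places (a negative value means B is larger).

ΔF_A = 5.35 ln(462/260) = 5.35 × 0.57488 = 3.0756 W/m².
ΔF_B = 5.35 ln(523/260) = 5.35 × 0.69890 = 3.7391 W/m².
Difference: 3.0756 − 3.7391 = -0.6635 W/m².
(Equivalently, ΔF_A − ΔF_B = 5.35 ln(462/523) = 5.35 × -0.12402 = -0.6635 W/m².)

ΔF_A − ΔF_B = -0.66 W/m²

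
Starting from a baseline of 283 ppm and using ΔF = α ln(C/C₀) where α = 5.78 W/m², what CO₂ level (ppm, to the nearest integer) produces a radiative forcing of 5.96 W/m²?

Set 5.78 ln(C/283) = 5.96, so ln(C/283) = 5.96/5.78 = 1.03114.
Then C/283 = e^1.03114 = 2.80426, giving C = 283 × 2.80426 = 793.61 ppm.

C ≈ 794 ppm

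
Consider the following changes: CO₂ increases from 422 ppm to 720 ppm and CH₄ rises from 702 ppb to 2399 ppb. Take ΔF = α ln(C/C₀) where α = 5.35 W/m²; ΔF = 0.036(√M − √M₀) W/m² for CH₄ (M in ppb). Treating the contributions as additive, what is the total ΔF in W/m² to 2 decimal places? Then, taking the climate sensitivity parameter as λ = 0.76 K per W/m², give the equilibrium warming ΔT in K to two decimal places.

ΔF = 3.67 W/m²; ΔT = 2.79 K

CO₂: 5.35 × ln(720/422) = 5.35 × ln(1.70616) = 5.35 × 0.53425 = 2.8582 W/m².
CH₄: 0.036 × (√2399 − √702) = 0.036 × (48.9796 − 26.4953) = 0.036 × 22.4843 = 0.8094 W/m².
Total ΔF = 2.8582 + 0.8094 = 3.6676 W/m².
ΔT = λ ΔF = 0.76 × 3.67 = 2.7892 K.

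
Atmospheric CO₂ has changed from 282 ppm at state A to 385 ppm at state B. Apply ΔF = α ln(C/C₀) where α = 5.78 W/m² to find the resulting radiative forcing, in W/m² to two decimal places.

CO₂: 5.78 × ln(385/282) = 5.78 × ln(1.36525) = 5.78 × 0.31134 = 1.7995 W/m².

ΔF = 1.80 W/m²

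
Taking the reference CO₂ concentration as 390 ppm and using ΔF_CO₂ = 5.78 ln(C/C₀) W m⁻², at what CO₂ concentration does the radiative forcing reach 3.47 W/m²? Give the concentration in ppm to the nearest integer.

C ≈ 711 ppm

Set 5.78 ln(C/390) = 3.47, so ln(C/390) = 3.47/5.78 = 0.60035.
Then C/390 = e^0.60035 = 1.82276, giving C = 390 × 1.82276 = 710.88 ppm.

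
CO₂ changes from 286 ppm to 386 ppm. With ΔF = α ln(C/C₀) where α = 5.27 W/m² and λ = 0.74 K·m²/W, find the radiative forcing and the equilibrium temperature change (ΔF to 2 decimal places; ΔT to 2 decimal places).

ΔF = 1.58 W/m²; ΔT = 1.17 K

CO₂: 5.27 × ln(386/286) = 5.27 × ln(1.34965) = 5.27 × 0.29985 = 1.5802 W/m².
ΔT = λ ΔF = 0.74 × 1.58 = 1.1692 K.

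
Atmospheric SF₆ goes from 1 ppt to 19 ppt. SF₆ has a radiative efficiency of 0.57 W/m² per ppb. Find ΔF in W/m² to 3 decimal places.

ΔF = 0.010 W/m²

SF₆: Δ = 19 − 1 = 18 ppt = 0.018 ppb; ΔF = 0.57 × 0.018 = 0.0103 W/m².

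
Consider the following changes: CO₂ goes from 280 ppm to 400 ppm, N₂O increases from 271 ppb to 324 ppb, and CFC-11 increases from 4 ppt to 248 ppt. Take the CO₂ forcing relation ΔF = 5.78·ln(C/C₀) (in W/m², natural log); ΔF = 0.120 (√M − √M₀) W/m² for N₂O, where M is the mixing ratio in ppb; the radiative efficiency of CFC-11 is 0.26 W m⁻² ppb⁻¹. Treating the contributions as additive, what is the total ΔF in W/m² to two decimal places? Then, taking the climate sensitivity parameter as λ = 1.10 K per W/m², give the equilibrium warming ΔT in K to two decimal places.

ΔF = 2.31 W/m²; ΔT = 2.54 K

CO₂: 5.78 × ln(400/280) = 5.78 × ln(1.42857) = 5.78 × 0.35667 = 2.0616 W/m².
N₂O: 0.120 × (√324 − √271) = 0.120 × (18.0000 − 16.4621) = 0.120 × 1.5379 = 0.1845 W/m².
CFC-11: Δ = 248 − 4 = 244 ppt = 0.244 ppb; ΔF = 0.26 × 0.244 = 0.0634 W/m².
Total ΔF = 2.0616 + 0.1845 + 0.0634 = 2.3095 W/m².
ΔT = λ ΔF = 1.10 × 2.31 = 2.5410 K.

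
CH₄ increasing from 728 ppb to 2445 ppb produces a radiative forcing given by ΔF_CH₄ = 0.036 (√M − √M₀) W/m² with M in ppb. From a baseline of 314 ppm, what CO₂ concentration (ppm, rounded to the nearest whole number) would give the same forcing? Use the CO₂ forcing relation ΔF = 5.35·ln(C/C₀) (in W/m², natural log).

C ≈ 365 ppm

CH₄ forcing: 0.036 × (√2445 − √728) = 0.036 × (49.4469 − 26.9815) = 0.036 × 22.4654 = 0.80875 W/m².
Set 5.35 ln(C/314) = 0.80875: ln(C/314) = 0.80875/5.35 = 0.15117, so C = 314 × e^0.15117 = 314 × 1.16319 = 365.24 ppm.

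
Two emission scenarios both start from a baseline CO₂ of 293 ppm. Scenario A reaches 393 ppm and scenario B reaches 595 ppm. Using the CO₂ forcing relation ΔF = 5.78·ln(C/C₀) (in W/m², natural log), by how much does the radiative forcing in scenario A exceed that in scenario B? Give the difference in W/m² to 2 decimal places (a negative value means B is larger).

ΔF_A − ΔF_B = -2.40 W/m²

ΔF_A = 5.78 ln(393/293) = 5.78 × 0.29364 = 1.6972 W/m².
ΔF_B = 5.78 ln(595/293) = 5.78 × 0.70839 = 4.0945 W/m².
Difference: 1.6972 − 4.0945 = -2.3973 W/m².
(Equivalently, ΔF_A − ΔF_B = 5.78 ln(393/595) = 5.78 × -0.41475 = -2.3973 W/m².)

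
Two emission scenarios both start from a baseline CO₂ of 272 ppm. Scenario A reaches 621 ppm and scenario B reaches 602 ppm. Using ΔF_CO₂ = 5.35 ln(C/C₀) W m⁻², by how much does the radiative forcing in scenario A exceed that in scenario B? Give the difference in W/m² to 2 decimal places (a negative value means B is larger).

ΔF_A = 5.35 ln(621/272) = 5.35 × 0.82553 = 4.4166 W/m².
ΔF_B = 5.35 ln(602/272) = 5.35 × 0.79446 = 4.2504 W/m².
Difference: 4.4166 − 4.2504 = 0.1662 W/m².
(Equivalently, ΔF_A − ΔF_B = 5.35 ln(621/602) = 5.35 × 0.03107 = 0.1662 W/m².)

ΔF_A − ΔF_B = 0.17 W/m²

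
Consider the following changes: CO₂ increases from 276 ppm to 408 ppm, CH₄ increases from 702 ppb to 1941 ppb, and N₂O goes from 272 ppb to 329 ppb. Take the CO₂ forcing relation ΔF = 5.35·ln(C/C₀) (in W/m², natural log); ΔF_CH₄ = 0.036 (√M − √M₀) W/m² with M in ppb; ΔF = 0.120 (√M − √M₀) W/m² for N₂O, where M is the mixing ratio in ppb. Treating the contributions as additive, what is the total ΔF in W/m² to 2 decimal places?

CO₂: 5.35 × ln(408/276) = 5.35 × ln(1.47826) = 5.35 × 0.39087 = 2.0912 W/m².
CH₄: 0.036 × (√1941 − √702) = 0.036 × (44.0568 − 26.4953) = 0.036 × 17.5615 = 0.6322 W/m².
N₂O: 0.120 × (√329 − √272) = 0.120 × (18.1384 − 16.4924) = 0.120 × 1.6460 = 0.1975 W/m².
Total ΔF = 2.0912 + 0.6322 + 0.1975 = 2.9209 W/m².

ΔF = 2.92 W/m²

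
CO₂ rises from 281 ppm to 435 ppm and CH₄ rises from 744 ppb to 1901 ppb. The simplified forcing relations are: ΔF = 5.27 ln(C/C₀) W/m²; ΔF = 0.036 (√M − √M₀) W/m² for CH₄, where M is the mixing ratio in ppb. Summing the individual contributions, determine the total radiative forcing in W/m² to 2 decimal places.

ΔF = 2.89 W/m²

CO₂: 5.27 × ln(435/281) = 5.27 × ln(1.54804) = 5.27 × 0.43699 = 2.3029 W/m².
CH₄: 0.036 × (√1901 − √744) = 0.036 × (43.6005 − 27.2764) = 0.036 × 16.3241 = 0.5877 W/m².
Total ΔF = 2.3029 + 0.5877 = 2.8906 W/m².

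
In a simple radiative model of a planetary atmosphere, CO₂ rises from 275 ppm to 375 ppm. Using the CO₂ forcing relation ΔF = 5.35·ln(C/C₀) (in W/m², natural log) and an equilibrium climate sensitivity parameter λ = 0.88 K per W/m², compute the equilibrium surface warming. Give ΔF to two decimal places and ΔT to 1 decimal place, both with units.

ΔF = 1.66 W/m²; ΔT = 1.5 K

CO₂: 5.35 × ln(375/275) = 5.35 × ln(1.36364) = 5.35 × 0.31016 = 1.6594 W/m².
ΔT = λ ΔF = 0.88 × 1.66 = 1.4608 K.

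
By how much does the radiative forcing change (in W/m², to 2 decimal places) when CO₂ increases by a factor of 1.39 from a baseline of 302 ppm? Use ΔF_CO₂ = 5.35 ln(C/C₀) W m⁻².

ΔF = 1.76 W/m²

ΔF = 5.35 × ln(1.39) = 5.35 × 0.32930 = 1.7618 W/m².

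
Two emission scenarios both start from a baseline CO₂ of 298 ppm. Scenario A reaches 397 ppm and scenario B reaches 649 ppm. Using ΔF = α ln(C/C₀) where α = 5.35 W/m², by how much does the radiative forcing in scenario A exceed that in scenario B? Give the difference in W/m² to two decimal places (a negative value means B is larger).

ΔF_A − ΔF_B = -2.63 W/m²

ΔF_A = 5.35 ln(397/298) = 5.35 × 0.28684 = 1.5346 W/m².
ΔF_B = 5.35 ln(649/298) = 5.35 × 0.77834 = 4.1641 W/m².
Difference: 1.5346 − 4.1641 = -2.6295 W/m².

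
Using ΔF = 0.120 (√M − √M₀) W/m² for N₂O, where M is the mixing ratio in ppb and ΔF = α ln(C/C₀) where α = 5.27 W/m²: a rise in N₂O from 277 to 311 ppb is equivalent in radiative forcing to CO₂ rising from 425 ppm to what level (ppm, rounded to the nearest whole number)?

N₂O forcing: 0.120 × (√311 − √277) = 0.120 × (17.6352 − 16.6433) = 0.120 × 0.9919 = 0.11903 W/m².
Set 5.27 ln(C/425) = 0.11903: ln(C/425) = 0.11903/5.27 = 0.02259, so C = 425 × e^0.02259 = 425 × 1.02285 = 434.71 ppm.

C ≈ 435 ppm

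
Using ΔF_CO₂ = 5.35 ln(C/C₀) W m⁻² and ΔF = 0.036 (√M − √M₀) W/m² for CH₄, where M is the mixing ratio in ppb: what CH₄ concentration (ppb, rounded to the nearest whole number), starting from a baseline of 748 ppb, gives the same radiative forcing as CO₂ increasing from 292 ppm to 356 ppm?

M ≈ 3226 ppb

CO₂ forcing: 5.35 × ln(356/292) = 5.35 × 0.198177 = 1.06025 W/m².
Set 0.036(√M − √748) = 1.06025: √M = 1.06025/0.036 + √748 = 29.4514 + 27.3496 = 56.8010.
M = (56.8010)² = 3226.35 ppb.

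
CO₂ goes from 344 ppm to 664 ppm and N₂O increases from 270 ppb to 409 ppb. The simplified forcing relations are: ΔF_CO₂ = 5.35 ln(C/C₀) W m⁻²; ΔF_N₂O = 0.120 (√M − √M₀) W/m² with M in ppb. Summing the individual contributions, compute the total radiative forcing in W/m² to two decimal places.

ΔF = 3.97 W/m²

CO₂: 5.35 × ln(664/344) = 5.35 × ln(1.93023) = 5.35 × 0.65764 = 3.5184 W/m².
N₂O: 0.120 × (√409 − √270) = 0.120 × (20.2237 − 16.4317) = 0.120 × 3.7920 = 0.4550 W/m².
Total ΔF = 3.5184 + 0.4550 = 3.9734 W/m².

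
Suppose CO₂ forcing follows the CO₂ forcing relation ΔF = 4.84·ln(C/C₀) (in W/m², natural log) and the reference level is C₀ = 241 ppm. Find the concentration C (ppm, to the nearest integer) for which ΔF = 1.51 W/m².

C ≈ 329 ppm

Set 4.84 ln(C/241) = 1.51, so ln(C/241) = 1.51/4.84 = 0.31198.
Then C/241 = e^0.31198 = 1.36613, giving C = 241 × 1.36613 = 329.24 ppm.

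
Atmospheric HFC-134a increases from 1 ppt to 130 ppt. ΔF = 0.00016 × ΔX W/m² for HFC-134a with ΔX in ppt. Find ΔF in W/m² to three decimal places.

HFC-134a: ΔF = 0.00016 × (130 − 1) = 0.00016 × 129 = 0.0206 W/m².

ΔF = 0.021 W/m²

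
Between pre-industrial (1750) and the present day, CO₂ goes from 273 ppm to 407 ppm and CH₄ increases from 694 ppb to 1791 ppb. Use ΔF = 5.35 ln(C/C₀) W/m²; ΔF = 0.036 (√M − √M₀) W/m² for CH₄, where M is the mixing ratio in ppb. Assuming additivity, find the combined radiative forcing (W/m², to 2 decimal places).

ΔF = 2.71 W/m²

CO₂: 5.35 × ln(407/273) = 5.35 × ln(1.49084) = 5.35 × 0.39934 = 2.1365 W/m².
CH₄: 0.036 × (√1791 − √694) = 0.036 × (42.3202 − 26.3439) = 0.036 × 15.9763 = 0.5751 W/m².
Total ΔF = 2.1365 + 0.5751 = 2.7116 W/m².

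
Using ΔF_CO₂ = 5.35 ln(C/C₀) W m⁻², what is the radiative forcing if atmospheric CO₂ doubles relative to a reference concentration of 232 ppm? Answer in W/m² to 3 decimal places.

ΔF = 3.708 W/m²

ΔF = 5.35 × ln(2) = 5.35 × 0.69315 = 3.7084 W/m².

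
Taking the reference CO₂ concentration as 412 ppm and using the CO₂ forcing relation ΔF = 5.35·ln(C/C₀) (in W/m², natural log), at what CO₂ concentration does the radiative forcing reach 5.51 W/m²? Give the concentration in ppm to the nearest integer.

Set 5.35 ln(C/412) = 5.51, so ln(C/412) = 5.51/5.35 = 1.02991.
Then C/412 = e^1.02991 = 2.80081, giving C = 412 × 2.80081 = 1153.93 ppm.

C ≈ 1154 ppm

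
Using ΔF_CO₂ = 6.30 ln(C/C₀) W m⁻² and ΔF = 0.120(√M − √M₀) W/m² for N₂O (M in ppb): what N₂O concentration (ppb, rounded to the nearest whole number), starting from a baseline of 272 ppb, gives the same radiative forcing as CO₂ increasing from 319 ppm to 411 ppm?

CO₂ forcing: 6.30 × ln(411/319) = 6.30 × 0.253402 = 1.59643 W/m².
Set 0.120(√M − √272) = 1.59643: √M = 1.59643/0.120 + √272 = 13.3036 + 16.4924 = 29.7960.
M = (29.7960)² = 887.80 ppb.

M ≈ 888 ppb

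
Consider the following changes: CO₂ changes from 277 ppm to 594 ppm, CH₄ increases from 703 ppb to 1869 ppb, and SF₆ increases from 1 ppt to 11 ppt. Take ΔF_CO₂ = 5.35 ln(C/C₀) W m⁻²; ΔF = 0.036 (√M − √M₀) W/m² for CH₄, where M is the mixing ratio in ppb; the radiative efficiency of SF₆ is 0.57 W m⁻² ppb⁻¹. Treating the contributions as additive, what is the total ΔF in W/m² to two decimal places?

ΔF = 4.69 W/m²

CO₂: 5.35 × ln(594/277) = 5.35 × ln(2.14440) = 5.35 × 0.76286 = 4.0813 W/m².
CH₄: 0.036 × (√1869 − √703) = 0.036 × (43.2319 − 26.5141) = 0.036 × 16.7178 = 0.6018 W/m².
SF₆: Δ = 11 − 1 = 10 ppt = 0.010 ppb; ΔF = 0.57 × 0.010 = 0.0057 W/m².
Total ΔF = 4.0813 + 0.6018 + 0.0057 = 4.6888 W/m².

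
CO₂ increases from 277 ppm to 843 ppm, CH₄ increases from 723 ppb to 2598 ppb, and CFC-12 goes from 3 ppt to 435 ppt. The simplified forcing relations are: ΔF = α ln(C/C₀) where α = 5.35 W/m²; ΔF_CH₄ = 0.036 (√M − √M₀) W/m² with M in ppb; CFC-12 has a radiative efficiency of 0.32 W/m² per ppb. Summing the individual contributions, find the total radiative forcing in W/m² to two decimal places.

CO₂: 5.35 × ln(843/277) = 5.35 × ln(3.04332) = 5.35 × 1.11295 = 5.9543 W/m².
CH₄: 0.036 × (√2598 − √723) = 0.036 × (50.9706 − 26.8887) = 0.036 × 24.0819 = 0.8669 W/m².
CFC-12: Δ = 435 − 3 = 432 ppt = 0.432 ppb; ΔF = 0.32 × 0.432 = 0.1382 W/m².
Total ΔF = 5.9543 + 0.8669 + 0.1382 = 6.9594 W/m².

ΔF = 6.96 W/m²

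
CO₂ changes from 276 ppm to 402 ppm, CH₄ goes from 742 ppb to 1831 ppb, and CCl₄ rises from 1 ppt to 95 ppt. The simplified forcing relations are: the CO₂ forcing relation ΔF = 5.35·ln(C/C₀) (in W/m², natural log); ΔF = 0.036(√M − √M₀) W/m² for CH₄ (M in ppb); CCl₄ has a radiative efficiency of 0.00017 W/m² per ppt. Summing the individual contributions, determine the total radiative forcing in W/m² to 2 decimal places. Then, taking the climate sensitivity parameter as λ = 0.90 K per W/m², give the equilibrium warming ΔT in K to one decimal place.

ΔF = 2.59 W/m²; ΔT = 2.3 K

CO₂: 5.35 × ln(402/276) = 5.35 × ln(1.45652) = 5.35 × 0.37605 = 2.0119 W/m².
CH₄: 0.036 × (√1831 − √742) = 0.036 × (42.7902 − 27.2397) = 0.036 × 15.5505 = 0.5598 W/m².
CCl₄: ΔF = 0.00017 × (95 − 1) = 0.00017 × 94 = 0.0160 W/m².
Total ΔF = 2.0119 + 0.5598 + 0.0160 = 2.5877 W/m².
ΔT = λ ΔF = 0.90 × 2.59 = 2.3310 K.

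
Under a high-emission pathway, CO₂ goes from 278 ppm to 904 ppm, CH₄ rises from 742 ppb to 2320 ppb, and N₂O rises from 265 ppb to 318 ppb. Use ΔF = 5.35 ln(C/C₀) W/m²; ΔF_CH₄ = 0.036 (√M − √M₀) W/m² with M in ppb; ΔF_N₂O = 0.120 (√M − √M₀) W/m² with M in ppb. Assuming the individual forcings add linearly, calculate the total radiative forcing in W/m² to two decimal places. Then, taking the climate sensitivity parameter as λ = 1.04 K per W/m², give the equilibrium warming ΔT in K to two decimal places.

CO₂: 5.35 × ln(904/278) = 5.35 × ln(3.25180) = 5.35 × 1.17921 = 6.3088 W/m².
CH₄: 0.036 × (√2320 − √742) = 0.036 × (48.1664 − 27.2397) = 0.036 × 20.9267 = 0.7534 W/m².
N₂O: 0.120 × (√318 − √265) = 0.120 × (17.8326 − 16.2788) = 0.120 × 1.5538 = 0.1865 W/m².
Total ΔF = 6.3088 + 0.7534 + 0.1865 = 7.2487 W/m².
ΔT = λ ΔF = 1.04 × 7.25 = 7.5400 K.

ΔF = 7.25 W/m²; ΔT = 7.54 K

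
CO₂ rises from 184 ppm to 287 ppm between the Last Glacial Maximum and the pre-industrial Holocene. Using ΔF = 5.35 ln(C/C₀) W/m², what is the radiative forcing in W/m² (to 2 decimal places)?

CO₂ absorption bands are partially saturated, so forcing scales with the logarithm of the concentration ratio.
CO₂: 5.35 × ln(287/184) = 5.35 × ln(1.55978) = 5.35 × 0.44454 = 2.3783 W/m².

ΔF = 2.38 W/m²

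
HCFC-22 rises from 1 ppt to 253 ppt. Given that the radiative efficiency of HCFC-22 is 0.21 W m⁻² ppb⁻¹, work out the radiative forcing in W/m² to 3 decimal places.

ΔF = 0.053 W/m²

HCFC-22: Δ = 253 − 1 = 252 ppt = 0.252 ppb; ΔF = 0.21 × 0.252 = 0.0529 W/m².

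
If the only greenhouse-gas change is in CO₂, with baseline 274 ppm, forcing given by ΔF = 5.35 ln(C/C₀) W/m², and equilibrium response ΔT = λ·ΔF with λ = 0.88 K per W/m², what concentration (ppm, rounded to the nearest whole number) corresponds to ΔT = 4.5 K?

C ≈ 713 ppm

Required forcing: ΔF = ΔT/λ = 4.5/0.88 = 5.1136 W/m².
Then ln(C/274) = ΔF/5.35 = 5.1136/5.35 = 0.95581.
So C = 274 × e^0.95581 = 274 × 2.60078 = 712.61 ppm.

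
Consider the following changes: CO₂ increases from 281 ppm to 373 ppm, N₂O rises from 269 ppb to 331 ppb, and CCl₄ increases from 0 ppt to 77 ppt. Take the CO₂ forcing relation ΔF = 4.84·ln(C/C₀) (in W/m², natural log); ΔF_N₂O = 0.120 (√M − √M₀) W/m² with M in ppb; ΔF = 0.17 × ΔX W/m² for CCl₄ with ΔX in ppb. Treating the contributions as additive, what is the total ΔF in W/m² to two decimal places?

CO₂: 4.84 × ln(373/281) = 4.84 × ln(1.32740) = 4.84 × 0.28322 = 1.3708 W/m².
N₂O: 0.120 × (√331 − √269) = 0.120 × (18.1934 − 16.4012) = 0.120 × 1.7922 = 0.2151 W/m².
CCl₄: Δ = 77 − 0 = 77 ppt = 0.077 ppb; ΔF = 0.17 × 0.077 = 0.0131 W/m².
Total ΔF = 1.3708 + 0.2151 + 0.0131 = 1.5990 W/m².

ΔF = 1.60 W/m²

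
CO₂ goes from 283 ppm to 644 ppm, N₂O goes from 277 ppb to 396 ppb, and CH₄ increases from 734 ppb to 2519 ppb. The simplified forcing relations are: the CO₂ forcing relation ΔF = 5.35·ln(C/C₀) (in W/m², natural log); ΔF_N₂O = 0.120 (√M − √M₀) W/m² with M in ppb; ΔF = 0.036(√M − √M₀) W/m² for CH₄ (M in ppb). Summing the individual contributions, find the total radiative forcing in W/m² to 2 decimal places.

CO₂: 5.35 × ln(644/283) = 5.35 × ln(2.27562) = 5.35 × 0.82225 = 4.3990 W/m².
N₂O: 0.120 × (√396 − √277) = 0.120 × (19.8997 − 16.6433) = 0.120 × 3.2564 = 0.3908 W/m².
CH₄: 0.036 × (√2519 − √734) = 0.036 × (50.1896 − 27.0924) = 0.036 × 23.0972 = 0.8315 W/m².
Total ΔF = 4.3990 + 0.3908 + 0.8315 = 5.6213 W/m².

ΔF = 5.62 W/m²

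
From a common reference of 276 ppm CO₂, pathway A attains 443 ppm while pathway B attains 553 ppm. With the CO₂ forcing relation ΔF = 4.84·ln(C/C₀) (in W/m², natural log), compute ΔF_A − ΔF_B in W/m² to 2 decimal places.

ΔF_A − ΔF_B = -1.07 W/m²

ΔF_A = 4.84 ln(443/276) = 4.84 × 0.47317 = 2.2901 W/m².
ΔF_B = 4.84 ln(553/276) = 4.84 × 0.69496 = 3.3636 W/m².
Difference: 2.2901 − 3.3636 = -1.0735 W/m².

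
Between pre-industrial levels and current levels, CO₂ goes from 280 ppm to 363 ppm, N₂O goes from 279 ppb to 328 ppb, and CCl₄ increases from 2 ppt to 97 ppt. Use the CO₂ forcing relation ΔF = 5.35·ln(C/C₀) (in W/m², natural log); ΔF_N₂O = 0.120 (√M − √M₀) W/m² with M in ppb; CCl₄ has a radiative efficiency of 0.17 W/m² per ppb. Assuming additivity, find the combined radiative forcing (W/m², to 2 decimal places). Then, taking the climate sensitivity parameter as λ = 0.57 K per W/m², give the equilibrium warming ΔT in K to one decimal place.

CO₂: 5.35 × ln(363/280) = 5.35 × ln(1.29643) = 5.35 × 0.25961 = 1.3889 W/m².
N₂O: 0.120 × (√328 − √279) = 0.120 × (18.1108 − 16.7033) = 0.120 × 1.4075 = 0.1689 W/m².
CCl₄: Δ = 97 − 2 = 95 ppt = 0.095 ppb; ΔF = 0.17 × 0.095 = 0.0162 W/m².
Total ΔF = 1.3889 + 0.1689 + 0.0162 = 1.5740 W/m².
ΔT = λ ΔF = 0.57 × 1.57 = 0.8949 K.

ΔF = 1.57 W/m²; ΔT = 0.9 K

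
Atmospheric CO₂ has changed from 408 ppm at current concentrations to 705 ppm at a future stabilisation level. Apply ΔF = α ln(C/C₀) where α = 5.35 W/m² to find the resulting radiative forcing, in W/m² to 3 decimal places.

ΔF = 2.926 W/m²

CO₂: 5.35 × ln(705/408) = 5.35 × ln(1.72794) = 5.35 × 0.54693 = 2.9261 W/m².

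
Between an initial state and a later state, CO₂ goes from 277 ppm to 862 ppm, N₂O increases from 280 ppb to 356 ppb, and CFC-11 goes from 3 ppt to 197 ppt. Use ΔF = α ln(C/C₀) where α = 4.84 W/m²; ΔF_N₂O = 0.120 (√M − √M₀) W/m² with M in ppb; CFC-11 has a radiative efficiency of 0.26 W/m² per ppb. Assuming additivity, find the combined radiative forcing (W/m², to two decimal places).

CO₂: 4.84 × ln(862/277) = 4.84 × ln(3.11191) = 4.84 × 1.13524 = 5.4946 W/m².
N₂O: 0.120 × (√356 − √280) = 0.120 × (18.8680 − 16.7332) = 0.120 × 2.1348 = 0.2562 W/m².
CFC-11: Δ = 197 − 3 = 194 ppt = 0.194 ppb; ΔF = 0.26 × 0.194 = 0.0504 W/m².
Total ΔF = 5.4946 + 0.2562 + 0.0504 = 5.8012 W/m².

ΔF = 5.80 W/m²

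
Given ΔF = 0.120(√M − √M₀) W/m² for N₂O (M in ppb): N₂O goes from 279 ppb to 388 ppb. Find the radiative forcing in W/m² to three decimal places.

ΔF = 0.359 W/m²

N₂O: 0.120 × (√388 − √279) = 0.120 × (19.6977 − 16.7033) = 0.120 × 2.9944 = 0.3593 W/m².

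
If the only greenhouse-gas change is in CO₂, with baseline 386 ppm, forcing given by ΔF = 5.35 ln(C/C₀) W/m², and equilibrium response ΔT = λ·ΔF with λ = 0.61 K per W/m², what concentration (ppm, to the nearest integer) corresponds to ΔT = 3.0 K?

Required forcing: ΔF = ΔT/λ = 3.0/0.61 = 4.9180 W/m².
Then ln(C/386) = ΔF/5.35 = 4.9180/5.35 = 0.91925.
So C = 386 × e^0.91925 = 386 × 2.50741 = 967.86 ppm.

C ≈ 968 ppm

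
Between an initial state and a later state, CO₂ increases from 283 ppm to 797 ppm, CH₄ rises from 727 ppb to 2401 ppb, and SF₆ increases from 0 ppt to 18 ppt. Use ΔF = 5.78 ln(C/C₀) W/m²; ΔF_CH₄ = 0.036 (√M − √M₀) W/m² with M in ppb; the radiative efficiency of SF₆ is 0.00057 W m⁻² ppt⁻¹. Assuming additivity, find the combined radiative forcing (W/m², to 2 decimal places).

ΔF = 6.79 W/m²

CO₂: 5.78 × ln(797/283) = 5.78 × ln(2.81625) = 5.78 × 1.03541 = 5.9847 W/m².
CH₄: 0.036 × (√2401 − √727) = 0.036 × (49.0000 − 26.9629) = 0.036 × 22.0371 = 0.7933 W/m².
SF₆: ΔF = 0.00057 × (18 − 0) = 0.00057 × 18 = 0.0103 W/m².
Total ΔF = 5.9847 + 0.7933 + 0.0103 = 6.7883 W/m².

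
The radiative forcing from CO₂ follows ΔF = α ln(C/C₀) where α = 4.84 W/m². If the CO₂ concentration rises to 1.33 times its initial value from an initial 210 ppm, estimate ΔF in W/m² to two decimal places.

Because the forcing depends only on the ratio C/C₀, the initial concentration does not enter.
ΔF = 4.84 × ln(1.33) = 4.84 × 0.28518 = 1.3803 W/m².

ΔF = 1.38 W/m²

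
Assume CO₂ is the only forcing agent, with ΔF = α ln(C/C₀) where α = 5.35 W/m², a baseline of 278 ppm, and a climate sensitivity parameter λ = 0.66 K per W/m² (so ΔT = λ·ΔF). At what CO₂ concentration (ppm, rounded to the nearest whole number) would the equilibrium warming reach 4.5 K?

Required forcing: ΔF = ΔT/λ = 4.5/0.66 = 6.8182 W/m².
Then ln(C/278) = ΔF/5.35 = 6.8182/5.35 = 1.27443.
So C = 278 × e^1.27443 = 278 × 3.57666 = 994.31 ppm.

C ≈ 994 ppm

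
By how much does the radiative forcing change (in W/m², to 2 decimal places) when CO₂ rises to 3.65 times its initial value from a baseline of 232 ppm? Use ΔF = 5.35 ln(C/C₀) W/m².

ΔF = 6.93 W/m²

Because the forcing depends only on the ratio C/C₀, the initial concentration does not enter.
ΔF = 5.35 × ln(3.65) = 5.35 × 1.29473 = 6.9268 W/m².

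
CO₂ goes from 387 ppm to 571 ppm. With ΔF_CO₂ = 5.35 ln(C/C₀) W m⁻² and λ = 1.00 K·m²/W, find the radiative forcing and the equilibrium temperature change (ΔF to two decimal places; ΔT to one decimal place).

CO₂: 5.35 × ln(571/387) = 5.35 × ln(1.47545) = 5.35 × 0.38896 = 2.0809 W/m².
ΔT = λ ΔF = 1.00 × 2.08 = 2.0800 K.

ΔF = 2.08 W/m²; ΔT = 2.1 K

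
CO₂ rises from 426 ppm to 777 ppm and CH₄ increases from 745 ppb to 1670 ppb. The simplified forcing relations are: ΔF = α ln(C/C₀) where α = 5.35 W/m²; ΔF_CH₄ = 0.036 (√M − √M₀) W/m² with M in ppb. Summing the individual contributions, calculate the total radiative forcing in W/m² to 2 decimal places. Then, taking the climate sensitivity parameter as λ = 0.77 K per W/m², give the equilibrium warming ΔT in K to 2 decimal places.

ΔF = 3.70 W/m²; ΔT = 2.85 K

CO₂: 5.35 × ln(777/426) = 5.35 × ln(1.82394) = 5.35 × 0.60100 = 3.2154 W/m².
CH₄: 0.036 × (√1670 − √745) = 0.036 × (40.8656 − 27.2947) = 0.036 × 13.5709 = 0.4886 W/m².
Total ΔF = 3.2154 + 0.4886 = 3.7040 W/m².
ΔT = λ ΔF = 0.77 × 3.70 = 2.8490 K.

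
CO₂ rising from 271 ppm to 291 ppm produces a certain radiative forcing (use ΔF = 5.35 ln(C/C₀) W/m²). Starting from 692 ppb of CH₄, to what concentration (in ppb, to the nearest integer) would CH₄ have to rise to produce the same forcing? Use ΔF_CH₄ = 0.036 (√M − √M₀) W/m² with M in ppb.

CO₂ forcing: 5.35 × ln(291/271) = 5.35 × 0.071204 = 0.38094 W/m².
Set 0.036(√M − √692) = 0.38094: √M = 0.38094/0.036 + √692 = 10.5817 + 26.3059 = 36.8876.
M = (36.8876)² = 1360.70 ppb.

M ≈ 1361 ppb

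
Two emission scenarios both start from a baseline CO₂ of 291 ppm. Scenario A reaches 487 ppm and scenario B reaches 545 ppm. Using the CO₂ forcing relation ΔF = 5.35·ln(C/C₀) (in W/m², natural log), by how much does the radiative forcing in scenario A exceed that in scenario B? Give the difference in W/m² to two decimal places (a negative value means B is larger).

ΔF_A − ΔF_B = -0.60 W/m²

ΔF_A = 5.35 ln(487/291) = 5.35 × 0.51494 = 2.7549 W/m².
ΔF_B = 5.35 ln(545/291) = 5.35 × 0.62746 = 3.3569 W/m².
Difference: 2.7549 − 3.3569 = -0.6020 W/m².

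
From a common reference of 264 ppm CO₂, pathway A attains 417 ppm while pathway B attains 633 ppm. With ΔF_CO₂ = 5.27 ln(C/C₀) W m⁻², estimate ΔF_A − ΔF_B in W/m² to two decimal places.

ΔF_A − ΔF_B = -2.20 W/m²

ΔF_A = 5.27 ln(417/264) = 5.27 × 0.45714 = 2.4091 W/m².
ΔF_B = 5.27 ln(633/264) = 5.27 × 0.87452 = 4.6087 W/m².
Difference: 2.4091 − 4.6087 = -2.1996 W/m².
(Equivalently, ΔF_A − ΔF_B = 5.27 ln(417/633) = 5.27 × -0.41738 = -2.1996 W/m².)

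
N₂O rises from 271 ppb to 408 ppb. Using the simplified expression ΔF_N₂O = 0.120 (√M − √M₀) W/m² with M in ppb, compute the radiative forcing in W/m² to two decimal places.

N₂O: 0.120 × (√408 − √271) = 0.120 × (20.1990 − 16.4621) = 0.120 × 3.7369 = 0.4484 W/m².

ΔF = 0.45 W/m²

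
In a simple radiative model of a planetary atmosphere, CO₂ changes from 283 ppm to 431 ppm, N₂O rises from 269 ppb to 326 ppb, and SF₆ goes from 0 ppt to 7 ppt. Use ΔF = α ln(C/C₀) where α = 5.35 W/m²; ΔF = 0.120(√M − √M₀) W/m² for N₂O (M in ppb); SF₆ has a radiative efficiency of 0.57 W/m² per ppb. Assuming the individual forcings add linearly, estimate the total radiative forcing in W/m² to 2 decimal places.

CO₂: 5.35 × ln(431/283) = 5.35 × ln(1.52297) = 5.35 × 0.42066 = 2.2505 W/m².
N₂O: 0.120 × (√326 − √269) = 0.120 × (18.0555 − 16.4012) = 0.120 × 1.6543 = 0.1985 W/m².
SF₆: Δ = 7 − 0 = 7 ppt = 0.007 ppb; ΔF = 0.57 × 0.007 = 0.0040 W/m².
Total ΔF = 2.2505 + 0.1985 + 0.0040 = 2.4530 W/m².

ΔF = 2.45 W/m²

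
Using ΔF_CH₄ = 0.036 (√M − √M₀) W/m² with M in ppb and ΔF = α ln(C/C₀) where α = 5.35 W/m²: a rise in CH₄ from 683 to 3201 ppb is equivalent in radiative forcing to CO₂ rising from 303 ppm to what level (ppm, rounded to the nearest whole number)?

CH₄ forcing: 0.036 × (√3201 − √683) = 0.036 × (56.5774 − 26.1343) = 0.036 × 30.4431 = 1.09595 W/m².
Set 5.35 ln(C/303) = 1.09595: ln(C/303) = 1.09595/5.35 = 0.20485, so C = 303 × e^0.20485 = 303 × 1.22734 = 371.88 ppm.

C ≈ 372 ppm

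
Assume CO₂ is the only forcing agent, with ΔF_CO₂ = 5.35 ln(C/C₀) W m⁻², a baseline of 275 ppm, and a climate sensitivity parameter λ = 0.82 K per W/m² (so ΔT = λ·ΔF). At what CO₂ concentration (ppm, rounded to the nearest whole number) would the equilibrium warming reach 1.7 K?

Required forcing: ΔF = ΔT/λ = 1.7/0.82 = 2.0732 W/m².
Then ln(C/275) = ΔF/5.35 = 2.0732/5.35 = 0.38751.
So C = 275 × e^0.38751 = 275 × 1.47331 = 405.16 ppm.

C ≈ 405 ppm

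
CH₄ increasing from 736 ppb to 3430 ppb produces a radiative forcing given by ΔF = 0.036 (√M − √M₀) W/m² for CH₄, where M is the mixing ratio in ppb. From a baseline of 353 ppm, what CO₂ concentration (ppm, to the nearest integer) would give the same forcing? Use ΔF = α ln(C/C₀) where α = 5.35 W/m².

CH₄ forcing: 0.036 × (√3430 − √736) = 0.036 × (58.5662 − 27.1293) = 0.036 × 31.4369 = 1.13173 W/m².
Set 5.35 ln(C/353) = 1.13173: ln(C/353) = 1.13173/5.35 = 0.21154, so C = 353 × e^0.21154 = 353 × 1.23558 = 436.16 ppm.

C ≈ 436 ppm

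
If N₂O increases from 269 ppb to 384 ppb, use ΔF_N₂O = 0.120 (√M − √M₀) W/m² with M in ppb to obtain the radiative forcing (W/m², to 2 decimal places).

ΔF = 0.38 W/m²

N₂O: 0.120 × (√384 − √269) = 0.120 × (19.5959 − 16.4012) = 0.120 × 3.1947 = 0.3834 W/m².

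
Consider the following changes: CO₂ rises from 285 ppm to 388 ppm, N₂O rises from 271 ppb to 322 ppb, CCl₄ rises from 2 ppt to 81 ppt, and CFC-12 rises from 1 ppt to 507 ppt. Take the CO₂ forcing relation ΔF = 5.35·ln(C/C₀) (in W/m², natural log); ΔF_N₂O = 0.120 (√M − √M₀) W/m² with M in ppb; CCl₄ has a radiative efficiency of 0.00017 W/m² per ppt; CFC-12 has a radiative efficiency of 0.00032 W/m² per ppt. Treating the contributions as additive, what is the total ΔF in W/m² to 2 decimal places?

ΔF = 2.00 W/m²

CO₂: 5.35 × ln(388/285) = 5.35 × ln(1.36140) = 5.35 × 0.30851 = 1.6505 W/m².
N₂O: 0.120 × (√322 − √271) = 0.120 × (17.9444 − 16.4621) = 0.120 × 1.4823 = 0.1779 W/m².
CCl₄: ΔF = 0.00017 × (81 − 2) = 0.00017 × 79 = 0.0134 W/m².
CFC-12: ΔF = 0.00032 × (507 − 1) = 0.00032 × 506 = 0.1619 W/m².
Total ΔF = 1.6505 + 0.1779 + 0.0134 + 0.1619 = 2.0037 W/m².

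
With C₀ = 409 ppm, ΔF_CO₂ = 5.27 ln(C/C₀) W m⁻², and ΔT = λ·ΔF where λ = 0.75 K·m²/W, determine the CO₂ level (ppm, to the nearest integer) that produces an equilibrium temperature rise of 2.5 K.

Required forcing: ΔF = ΔT/λ = 2.5/0.75 = 3.3333 W/m².
Then ln(C/409) = ΔF/5.27 = 3.3333/5.27 = 0.63250.
So C = 409 × e^0.63250 = 409 × 1.88231 = 769.86 ppm.

C ≈ 770 ppm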